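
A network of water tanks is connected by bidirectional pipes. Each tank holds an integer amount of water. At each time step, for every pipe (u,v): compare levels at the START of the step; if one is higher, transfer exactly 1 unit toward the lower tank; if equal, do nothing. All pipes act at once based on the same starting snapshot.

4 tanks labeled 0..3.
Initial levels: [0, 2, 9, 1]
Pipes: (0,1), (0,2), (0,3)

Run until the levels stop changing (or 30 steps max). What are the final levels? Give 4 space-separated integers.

Step 1: flows [1->0,2->0,3->0] -> levels [3 1 8 0]
Step 2: flows [0->1,2->0,0->3] -> levels [2 2 7 1]
Step 3: flows [0=1,2->0,0->3] -> levels [2 2 6 2]
Step 4: flows [0=1,2->0,0=3] -> levels [3 2 5 2]
Step 5: flows [0->1,2->0,0->3] -> levels [2 3 4 3]
Step 6: flows [1->0,2->0,3->0] -> levels [5 2 3 2]
Step 7: flows [0->1,0->2,0->3] -> levels [2 3 4 3]
  -> period-2 cycle: step 7 state = step 5 state; never stabilizes
  -> state at step 30: (30-5) mod 2 = 1, same as step 6 -> [5 2 3 2]

Answer: 5 2 3 2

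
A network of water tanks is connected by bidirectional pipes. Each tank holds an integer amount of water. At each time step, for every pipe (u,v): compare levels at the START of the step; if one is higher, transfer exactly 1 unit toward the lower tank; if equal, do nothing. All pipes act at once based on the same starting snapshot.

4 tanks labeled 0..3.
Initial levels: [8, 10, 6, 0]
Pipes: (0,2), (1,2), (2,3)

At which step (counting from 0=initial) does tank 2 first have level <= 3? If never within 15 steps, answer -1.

Answer: -1

Derivation:
Step 1: flows [0->2,1->2,2->3] -> levels [7 9 7 1]
Step 2: flows [0=2,1->2,2->3] -> levels [7 8 7 2]
Step 3: flows [0=2,1->2,2->3] -> levels [7 7 7 3]
Step 4: flows [0=2,1=2,2->3] -> levels [7 7 6 4]
Step 5: flows [0->2,1->2,2->3] -> levels [6 6 7 5]
Step 6: flows [2->0,2->1,2->3] -> levels [7 7 4 6]
Step 7: flows [0->2,1->2,3->2] -> levels [6 6 7 5]
  -> period-2 cycle (repeats step 5); tank 2 never drops to <=3
Tank 2 never reaches <=3 within 15 steps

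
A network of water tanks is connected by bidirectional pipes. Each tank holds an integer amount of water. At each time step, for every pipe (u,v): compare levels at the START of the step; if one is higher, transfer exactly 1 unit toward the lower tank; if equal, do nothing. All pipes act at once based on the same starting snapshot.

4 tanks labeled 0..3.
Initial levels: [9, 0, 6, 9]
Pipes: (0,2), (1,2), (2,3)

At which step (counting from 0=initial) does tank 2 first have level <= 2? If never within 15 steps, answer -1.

Answer: -1

Derivation:
Step 1: flows [0->2,2->1,3->2] -> levels [8 1 7 8]
Step 2: flows [0->2,2->1,3->2] -> levels [7 2 8 7]
Step 3: flows [2->0,2->1,2->3] -> levels [8 3 5 8]
Step 4: flows [0->2,2->1,3->2] -> levels [7 4 6 7]
Step 5: flows [0->2,2->1,3->2] -> levels [6 5 7 6]
Step 6: flows [2->0,2->1,2->3] -> levels [7 6 4 7]
Step 7: flows [0->2,1->2,3->2] -> levels [6 5 7 6]
  -> period-2 cycle (repeats step 5); tank 2 never drops to <=2
Tank 2 never reaches <=2 within 15 steps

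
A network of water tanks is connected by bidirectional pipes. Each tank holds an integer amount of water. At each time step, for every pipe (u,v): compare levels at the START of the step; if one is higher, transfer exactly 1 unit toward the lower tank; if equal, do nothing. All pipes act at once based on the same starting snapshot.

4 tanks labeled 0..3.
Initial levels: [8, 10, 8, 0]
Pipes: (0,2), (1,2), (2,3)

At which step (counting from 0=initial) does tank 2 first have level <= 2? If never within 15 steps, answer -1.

Step 1: flows [0=2,1->2,2->3] -> levels [8 9 8 1]
Step 2: flows [0=2,1->2,2->3] -> levels [8 8 8 2]
Step 3: flows [0=2,1=2,2->3] -> levels [8 8 7 3]
Step 4: flows [0->2,1->2,2->3] -> levels [7 7 8 4]
Step 5: flows [2->0,2->1,2->3] -> levels [8 8 5 5]
Step 6: flows [0->2,1->2,2=3] -> levels [7 7 7 5]
Step 7: flows [0=2,1=2,2->3] -> levels [7 7 6 6]
Step 8: flows [0->2,1->2,2=3] -> levels [6 6 8 6]
Step 9: flows [2->0,2->1,2->3] -> levels [7 7 5 7]
Step 10: flows [0->2,1->2,3->2] -> levels [6 6 8 6]
  -> period-2 cycle (repeats step 8); tank 2 never drops to <=2
Tank 2 never reaches <=2 within 15 steps

Answer: -1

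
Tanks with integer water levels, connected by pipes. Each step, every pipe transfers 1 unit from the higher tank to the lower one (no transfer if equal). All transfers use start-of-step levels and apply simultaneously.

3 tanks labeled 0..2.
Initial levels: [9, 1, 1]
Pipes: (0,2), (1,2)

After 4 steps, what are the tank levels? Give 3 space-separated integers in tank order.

Step 1: flows [0->2,1=2] -> levels [8 1 2]
Step 2: flows [0->2,2->1] -> levels [7 2 2]
Step 3: flows [0->2,1=2] -> levels [6 2 3]
Step 4: flows [0->2,2->1] -> levels [5 3 3]

Answer: 5 3 3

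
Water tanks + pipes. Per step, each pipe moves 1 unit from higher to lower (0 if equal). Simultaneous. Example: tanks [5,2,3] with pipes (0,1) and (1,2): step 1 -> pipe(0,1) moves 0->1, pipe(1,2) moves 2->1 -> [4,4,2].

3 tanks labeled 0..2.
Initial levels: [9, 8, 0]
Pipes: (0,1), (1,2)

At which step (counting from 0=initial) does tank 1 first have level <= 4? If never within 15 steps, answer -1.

Step 1: flows [0->1,1->2] -> levels [8 8 1]
Step 2: flows [0=1,1->2] -> levels [8 7 2]
Step 3: flows [0->1,1->2] -> levels [7 7 3]
Step 4: flows [0=1,1->2] -> levels [7 6 4]
Step 5: flows [0->1,1->2] -> levels [6 6 5]
Step 6: flows [0=1,1->2] -> levels [6 5 6]
Step 7: flows [0->1,2->1] -> levels [5 7 5]
Step 8: flows [1->0,1->2] -> levels [6 5 6]
  -> period-2 cycle (repeats step 6); tank 1 never drops to <=4
Tank 1 never reaches <=4 within 15 steps

Answer: -1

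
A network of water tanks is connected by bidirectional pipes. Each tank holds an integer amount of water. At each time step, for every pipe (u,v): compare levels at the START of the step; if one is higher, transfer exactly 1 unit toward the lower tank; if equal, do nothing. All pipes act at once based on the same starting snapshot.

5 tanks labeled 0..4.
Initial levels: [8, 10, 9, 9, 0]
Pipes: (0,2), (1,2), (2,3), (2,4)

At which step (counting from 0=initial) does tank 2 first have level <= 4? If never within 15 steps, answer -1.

Step 1: flows [2->0,1->2,2=3,2->4] -> levels [9 9 8 9 1]
Step 2: flows [0->2,1->2,3->2,2->4] -> levels [8 8 10 8 2]
Step 3: flows [2->0,2->1,2->3,2->4] -> levels [9 9 6 9 3]
Step 4: flows [0->2,1->2,3->2,2->4] -> levels [8 8 8 8 4]
Step 5: flows [0=2,1=2,2=3,2->4] -> levels [8 8 7 8 5]
Step 6: flows [0->2,1->2,3->2,2->4] -> levels [7 7 9 7 6]
Step 7: flows [2->0,2->1,2->3,2->4] -> levels [8 8 5 8 7]
Step 8: flows [0->2,1->2,3->2,4->2] -> levels [7 7 9 7 6]
  -> period-2 cycle (repeats step 6); tank 2 never drops to <=4
Tank 2 never reaches <=4 within 15 steps

Answer: -1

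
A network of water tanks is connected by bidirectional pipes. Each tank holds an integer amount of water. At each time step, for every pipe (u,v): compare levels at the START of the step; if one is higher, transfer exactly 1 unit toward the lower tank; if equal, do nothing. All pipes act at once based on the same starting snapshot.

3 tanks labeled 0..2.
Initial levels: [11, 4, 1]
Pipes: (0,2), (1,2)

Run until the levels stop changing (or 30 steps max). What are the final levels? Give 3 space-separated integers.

Step 1: flows [0->2,1->2] -> levels [10 3 3]
Step 2: flows [0->2,1=2] -> levels [9 3 4]
Step 3: flows [0->2,2->1] -> levels [8 4 4]
Step 4: flows [0->2,1=2] -> levels [7 4 5]
Step 5: flows [0->2,2->1] -> levels [6 5 5]
Step 6: flows [0->2,1=2] -> levels [5 5 6]
Step 7: flows [2->0,2->1] -> levels [6 6 4]
Step 8: flows [0->2,1->2] -> levels [5 5 6]
  -> period-2 cycle: step 8 state = step 6 state; never stabilizes
  -> state at step 30: (30-6) mod 2 = 0, same as step 6 -> [5 5 6]

Answer: 5 5 6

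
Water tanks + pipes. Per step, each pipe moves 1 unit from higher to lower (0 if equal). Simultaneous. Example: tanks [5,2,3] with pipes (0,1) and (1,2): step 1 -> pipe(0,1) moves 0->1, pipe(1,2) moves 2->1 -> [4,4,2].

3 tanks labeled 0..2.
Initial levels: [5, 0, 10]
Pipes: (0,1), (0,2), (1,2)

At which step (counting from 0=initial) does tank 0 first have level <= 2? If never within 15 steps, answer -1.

Answer: -1

Derivation:
Step 1: flows [0->1,2->0,2->1] -> levels [5 2 8]
Step 2: flows [0->1,2->0,2->1] -> levels [5 4 6]
Step 3: flows [0->1,2->0,2->1] -> levels [5 6 4]
Step 4: flows [1->0,0->2,1->2] -> levels [5 4 6]
  -> period-2 cycle (repeats step 2); tank 0 never drops to <=2
Tank 0 never reaches <=2 within 15 steps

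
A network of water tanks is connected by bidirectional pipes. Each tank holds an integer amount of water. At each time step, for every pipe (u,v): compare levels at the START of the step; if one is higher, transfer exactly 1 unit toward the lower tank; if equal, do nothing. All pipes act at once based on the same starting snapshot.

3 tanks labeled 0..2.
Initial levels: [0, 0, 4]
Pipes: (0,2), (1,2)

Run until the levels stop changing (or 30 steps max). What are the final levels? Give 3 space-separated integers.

Answer: 2 2 0

Derivation:
Step 1: flows [2->0,2->1] -> levels [1 1 2]
Step 2: flows [2->0,2->1] -> levels [2 2 0]
Step 3: flows [0->2,1->2] -> levels [1 1 2]
  -> period-2 cycle: step 3 state = step 1 state; never stabilizes
  -> state at step 30: (30-1) mod 2 = 1, same as step 2 -> [2 2 0]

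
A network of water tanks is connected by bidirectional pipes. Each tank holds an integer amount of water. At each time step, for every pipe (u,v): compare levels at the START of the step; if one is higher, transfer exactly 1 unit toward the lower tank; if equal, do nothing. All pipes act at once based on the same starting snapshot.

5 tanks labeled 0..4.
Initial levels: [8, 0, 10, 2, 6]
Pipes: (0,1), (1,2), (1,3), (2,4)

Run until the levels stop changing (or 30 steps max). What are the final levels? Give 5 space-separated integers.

Step 1: flows [0->1,2->1,3->1,2->4] -> levels [7 3 8 1 7]
Step 2: flows [0->1,2->1,1->3,2->4] -> levels [6 4 6 2 8]
Step 3: flows [0->1,2->1,1->3,4->2] -> levels [5 5 6 3 7]
Step 4: flows [0=1,2->1,1->3,4->2] -> levels [5 5 6 4 6]
Step 5: flows [0=1,2->1,1->3,2=4] -> levels [5 5 5 5 6]
Step 6: flows [0=1,1=2,1=3,4->2] -> levels [5 5 6 5 5]
Step 7: flows [0=1,2->1,1=3,2->4] -> levels [5 6 4 5 6]
Step 8: flows [1->0,1->2,1->3,4->2] -> levels [6 3 6 6 5]
Step 9: flows [0->1,2->1,3->1,2->4] -> levels [5 6 4 5 6]
  -> period-2 cycle: step 9 state = step 7 state; never stabilizes
  -> state at step 30: (30-7) mod 2 = 1, same as step 8 -> [6 3 6 6 5]

Answer: 6 3 6 6 5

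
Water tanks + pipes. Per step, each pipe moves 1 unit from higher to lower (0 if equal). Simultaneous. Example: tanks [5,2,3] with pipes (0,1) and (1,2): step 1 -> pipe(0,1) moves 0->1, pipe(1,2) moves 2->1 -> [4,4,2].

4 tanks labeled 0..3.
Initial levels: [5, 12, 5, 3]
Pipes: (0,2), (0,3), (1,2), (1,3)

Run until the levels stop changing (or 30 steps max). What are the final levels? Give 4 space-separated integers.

Answer: 7 8 5 5

Derivation:
Step 1: flows [0=2,0->3,1->2,1->3] -> levels [4 10 6 5]
Step 2: flows [2->0,3->0,1->2,1->3] -> levels [6 8 6 5]
Step 3: flows [0=2,0->3,1->2,1->3] -> levels [5 6 7 7]
Step 4: flows [2->0,3->0,2->1,3->1] -> levels [7 8 5 5]
Step 5: flows [0->2,0->3,1->2,1->3] -> levels [5 6 7 7]
  -> period-2 cycle: step 5 state = step 3 state; never stabilizes
  -> state at step 30: (30-3) mod 2 = 1, same as step 4 -> [7 8 5 5]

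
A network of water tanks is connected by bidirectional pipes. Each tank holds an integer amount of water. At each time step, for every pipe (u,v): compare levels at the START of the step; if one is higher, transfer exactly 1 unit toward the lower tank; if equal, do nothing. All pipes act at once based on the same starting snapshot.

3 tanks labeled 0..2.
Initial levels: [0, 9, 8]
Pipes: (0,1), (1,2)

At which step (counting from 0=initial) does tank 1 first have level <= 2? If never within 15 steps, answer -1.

Step 1: flows [1->0,1->2] -> levels [1 7 9]
Step 2: flows [1->0,2->1] -> levels [2 7 8]
Step 3: flows [1->0,2->1] -> levels [3 7 7]
Step 4: flows [1->0,1=2] -> levels [4 6 7]
Step 5: flows [1->0,2->1] -> levels [5 6 6]
Step 6: flows [1->0,1=2] -> levels [6 5 6]
Step 7: flows [0->1,2->1] -> levels [5 7 5]
Step 8: flows [1->0,1->2] -> levels [6 5 6]
  -> period-2 cycle (repeats step 6); tank 1 never drops to <=2
Tank 1 never reaches <=2 within 15 steps

Answer: -1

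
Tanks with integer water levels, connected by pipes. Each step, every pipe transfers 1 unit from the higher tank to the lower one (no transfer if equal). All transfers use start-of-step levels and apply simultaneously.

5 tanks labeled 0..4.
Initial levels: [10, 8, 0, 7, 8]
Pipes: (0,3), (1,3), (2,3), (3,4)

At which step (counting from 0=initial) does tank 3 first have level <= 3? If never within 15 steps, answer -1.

Answer: -1

Derivation:
Step 1: flows [0->3,1->3,3->2,4->3] -> levels [9 7 1 9 7]
Step 2: flows [0=3,3->1,3->2,3->4] -> levels [9 8 2 6 8]
Step 3: flows [0->3,1->3,3->2,4->3] -> levels [8 7 3 8 7]
Step 4: flows [0=3,3->1,3->2,3->4] -> levels [8 8 4 5 8]
Step 5: flows [0->3,1->3,3->2,4->3] -> levels [7 7 5 7 7]
Step 6: flows [0=3,1=3,3->2,3=4] -> levels [7 7 6 6 7]
Step 7: flows [0->3,1->3,2=3,4->3] -> levels [6 6 6 9 6]
Step 8: flows [3->0,3->1,3->2,3->4] -> levels [7 7 7 5 7]
Step 9: flows [0->3,1->3,2->3,4->3] -> levels [6 6 6 9 6]
  -> period-2 cycle (repeats step 7); tank 3 never drops to <=3
Tank 3 never reaches <=3 within 15 steps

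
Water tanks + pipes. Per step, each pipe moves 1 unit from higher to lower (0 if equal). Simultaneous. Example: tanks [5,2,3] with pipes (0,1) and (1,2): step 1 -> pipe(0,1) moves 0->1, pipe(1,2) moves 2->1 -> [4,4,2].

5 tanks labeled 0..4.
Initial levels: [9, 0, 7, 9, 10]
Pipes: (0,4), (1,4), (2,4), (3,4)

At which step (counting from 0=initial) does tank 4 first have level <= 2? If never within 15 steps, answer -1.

Answer: -1

Derivation:
Step 1: flows [4->0,4->1,4->2,4->3] -> levels [10 1 8 10 6]
Step 2: flows [0->4,4->1,2->4,3->4] -> levels [9 2 7 9 8]
Step 3: flows [0->4,4->1,4->2,3->4] -> levels [8 3 8 8 8]
Step 4: flows [0=4,4->1,2=4,3=4] -> levels [8 4 8 8 7]
Step 5: flows [0->4,4->1,2->4,3->4] -> levels [7 5 7 7 9]
Step 6: flows [4->0,4->1,4->2,4->3] -> levels [8 6 8 8 5]
Step 7: flows [0->4,1->4,2->4,3->4] -> levels [7 5 7 7 9]
  -> period-2 cycle (repeats step 5); tank 4 never drops to <=2
Tank 4 never reaches <=2 within 15 steps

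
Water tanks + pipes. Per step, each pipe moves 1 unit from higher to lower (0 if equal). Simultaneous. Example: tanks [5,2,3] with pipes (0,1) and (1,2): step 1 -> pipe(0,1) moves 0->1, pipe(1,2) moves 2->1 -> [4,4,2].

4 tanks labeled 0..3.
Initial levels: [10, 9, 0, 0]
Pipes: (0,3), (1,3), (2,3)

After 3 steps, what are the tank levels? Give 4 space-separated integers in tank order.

Answer: 7 6 2 4

Derivation:
Step 1: flows [0->3,1->3,2=3] -> levels [9 8 0 2]
Step 2: flows [0->3,1->3,3->2] -> levels [8 7 1 3]
Step 3: flows [0->3,1->3,3->2] -> levels [7 6 2 4]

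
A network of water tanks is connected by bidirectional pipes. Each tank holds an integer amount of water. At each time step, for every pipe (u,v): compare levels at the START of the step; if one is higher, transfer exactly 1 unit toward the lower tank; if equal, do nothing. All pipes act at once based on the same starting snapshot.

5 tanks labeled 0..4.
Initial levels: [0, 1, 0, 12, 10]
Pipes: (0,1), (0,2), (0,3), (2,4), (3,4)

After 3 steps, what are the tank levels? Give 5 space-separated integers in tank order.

Step 1: flows [1->0,0=2,3->0,4->2,3->4] -> levels [2 0 1 10 10]
Step 2: flows [0->1,0->2,3->0,4->2,3=4] -> levels [1 1 3 9 9]
Step 3: flows [0=1,2->0,3->0,4->2,3=4] -> levels [3 1 3 8 8]

Answer: 3 1 3 8 8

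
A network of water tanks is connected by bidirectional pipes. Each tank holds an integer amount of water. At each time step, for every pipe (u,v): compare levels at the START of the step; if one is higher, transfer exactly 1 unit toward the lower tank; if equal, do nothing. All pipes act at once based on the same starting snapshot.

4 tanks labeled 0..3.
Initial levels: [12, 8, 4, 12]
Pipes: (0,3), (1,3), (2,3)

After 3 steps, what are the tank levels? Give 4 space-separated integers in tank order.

Answer: 10 9 7 10

Derivation:
Step 1: flows [0=3,3->1,3->2] -> levels [12 9 5 10]
Step 2: flows [0->3,3->1,3->2] -> levels [11 10 6 9]
Step 3: flows [0->3,1->3,3->2] -> levels [10 9 7 10]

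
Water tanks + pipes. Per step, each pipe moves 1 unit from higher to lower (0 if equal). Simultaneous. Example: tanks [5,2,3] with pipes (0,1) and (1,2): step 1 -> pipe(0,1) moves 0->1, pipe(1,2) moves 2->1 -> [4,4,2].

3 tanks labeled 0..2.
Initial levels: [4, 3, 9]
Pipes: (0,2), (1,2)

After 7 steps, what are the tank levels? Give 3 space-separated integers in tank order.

Answer: 5 5 6

Derivation:
Step 1: flows [2->0,2->1] -> levels [5 4 7]
Step 2: flows [2->0,2->1] -> levels [6 5 5]
Step 3: flows [0->2,1=2] -> levels [5 5 6]
Step 4: flows [2->0,2->1] -> levels [6 6 4]
Step 5: flows [0->2,1->2] -> levels [5 5 6]
  -> period-2 cycle: step 5 state = step 3 state
  -> state at step 7: (7-3) mod 2 = 0, same as step 3 -> [5 5 6]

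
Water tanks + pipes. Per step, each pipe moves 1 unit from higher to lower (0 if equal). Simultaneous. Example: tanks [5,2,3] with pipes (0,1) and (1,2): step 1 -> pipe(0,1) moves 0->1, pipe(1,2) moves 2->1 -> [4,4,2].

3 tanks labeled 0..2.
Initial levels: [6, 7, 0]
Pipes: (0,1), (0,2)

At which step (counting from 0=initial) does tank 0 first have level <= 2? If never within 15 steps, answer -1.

Step 1: flows [1->0,0->2] -> levels [6 6 1]
Step 2: flows [0=1,0->2] -> levels [5 6 2]
Step 3: flows [1->0,0->2] -> levels [5 5 3]
Step 4: flows [0=1,0->2] -> levels [4 5 4]
Step 5: flows [1->0,0=2] -> levels [5 4 4]
Step 6: flows [0->1,0->2] -> levels [3 5 5]
Step 7: flows [1->0,2->0] -> levels [5 4 4]
  -> period-2 cycle (repeats step 5); tank 0 never drops to <=2
Tank 0 never reaches <=2 within 15 steps

Answer: -1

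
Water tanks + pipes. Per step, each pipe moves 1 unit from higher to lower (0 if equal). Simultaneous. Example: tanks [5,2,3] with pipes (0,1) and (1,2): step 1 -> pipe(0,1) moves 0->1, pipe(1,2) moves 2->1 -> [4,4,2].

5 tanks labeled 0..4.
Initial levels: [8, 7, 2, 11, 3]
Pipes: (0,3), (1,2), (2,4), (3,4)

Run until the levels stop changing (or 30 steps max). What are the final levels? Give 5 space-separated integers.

Answer: 8 6 4 6 7

Derivation:
Step 1: flows [3->0,1->2,4->2,3->4] -> levels [9 6 4 9 3]
Step 2: flows [0=3,1->2,2->4,3->4] -> levels [9 5 4 8 5]
Step 3: flows [0->3,1->2,4->2,3->4] -> levels [8 4 6 8 5]
Step 4: flows [0=3,2->1,2->4,3->4] -> levels [8 5 4 7 7]
Step 5: flows [0->3,1->2,4->2,3=4] -> levels [7 4 6 8 6]
Step 6: flows [3->0,2->1,2=4,3->4] -> levels [8 5 5 6 7]
Step 7: flows [0->3,1=2,4->2,4->3] -> levels [7 5 6 8 5]
Step 8: flows [3->0,2->1,2->4,3->4] -> levels [8 6 4 6 7]
Step 9: flows [0->3,1->2,4->2,4->3] -> levels [7 5 6 8 5]
  -> period-2 cycle: step 9 state = step 7 state; never stabilizes
  -> state at step 30: (30-7) mod 2 = 1, same as step 8 -> [8 6 4 6 7]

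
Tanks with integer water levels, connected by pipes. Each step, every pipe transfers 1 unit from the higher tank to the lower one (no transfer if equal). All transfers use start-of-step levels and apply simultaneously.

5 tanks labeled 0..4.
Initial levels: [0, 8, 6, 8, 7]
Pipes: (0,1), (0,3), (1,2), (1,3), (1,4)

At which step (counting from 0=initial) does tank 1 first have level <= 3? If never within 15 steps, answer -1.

Step 1: flows [1->0,3->0,1->2,1=3,1->4] -> levels [2 5 7 7 8]
Step 2: flows [1->0,3->0,2->1,3->1,4->1] -> levels [4 7 6 5 7]
Step 3: flows [1->0,3->0,1->2,1->3,1=4] -> levels [6 4 7 5 7]
Step 4: flows [0->1,0->3,2->1,3->1,4->1] -> levels [4 8 6 5 6]
Step 5: flows [1->0,3->0,1->2,1->3,1->4] -> levels [6 4 7 5 7]
  -> period-2 cycle (repeats step 3); tank 1 never drops to <=3
Tank 1 never reaches <=3 within 15 steps

Answer: -1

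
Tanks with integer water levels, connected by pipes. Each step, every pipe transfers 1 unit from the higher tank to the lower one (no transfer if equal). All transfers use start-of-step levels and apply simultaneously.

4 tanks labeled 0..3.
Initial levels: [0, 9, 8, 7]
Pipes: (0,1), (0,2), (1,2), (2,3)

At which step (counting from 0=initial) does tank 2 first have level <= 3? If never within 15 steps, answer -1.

Answer: -1

Derivation:
Step 1: flows [1->0,2->0,1->2,2->3] -> levels [2 7 7 8]
Step 2: flows [1->0,2->0,1=2,3->2] -> levels [4 6 7 7]
Step 3: flows [1->0,2->0,2->1,2=3] -> levels [6 6 5 7]
Step 4: flows [0=1,0->2,1->2,3->2] -> levels [5 5 8 6]
Step 5: flows [0=1,2->0,2->1,2->3] -> levels [6 6 5 7]
  -> period-2 cycle (repeats step 3); tank 2 never drops to <=3
Tank 2 never reaches <=3 within 15 steps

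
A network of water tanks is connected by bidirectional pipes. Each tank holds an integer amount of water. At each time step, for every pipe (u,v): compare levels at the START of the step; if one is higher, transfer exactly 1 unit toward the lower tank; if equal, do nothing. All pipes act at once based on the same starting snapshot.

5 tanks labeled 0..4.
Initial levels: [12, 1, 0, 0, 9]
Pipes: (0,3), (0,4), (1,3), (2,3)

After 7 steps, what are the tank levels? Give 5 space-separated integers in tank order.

Answer: 7 3 3 2 7

Derivation:
Step 1: flows [0->3,0->4,1->3,2=3] -> levels [10 0 0 2 10]
Step 2: flows [0->3,0=4,3->1,3->2] -> levels [9 1 1 1 10]
Step 3: flows [0->3,4->0,1=3,2=3] -> levels [9 1 1 2 9]
Step 4: flows [0->3,0=4,3->1,3->2] -> levels [8 2 2 1 9]
Step 5: flows [0->3,4->0,1->3,2->3] -> levels [8 1 1 4 8]
Step 6: flows [0->3,0=4,3->1,3->2] -> levels [7 2 2 3 8]
Step 7: flows [0->3,4->0,3->1,3->2] -> levels [7 3 3 2 7]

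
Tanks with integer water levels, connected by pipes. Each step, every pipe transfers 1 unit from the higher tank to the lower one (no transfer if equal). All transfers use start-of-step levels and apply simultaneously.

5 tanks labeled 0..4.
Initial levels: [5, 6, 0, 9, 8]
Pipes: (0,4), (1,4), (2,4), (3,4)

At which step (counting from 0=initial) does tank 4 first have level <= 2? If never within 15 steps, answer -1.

Step 1: flows [4->0,4->1,4->2,3->4] -> levels [6 7 1 8 6]
Step 2: flows [0=4,1->4,4->2,3->4] -> levels [6 6 2 7 7]
Step 3: flows [4->0,4->1,4->2,3=4] -> levels [7 7 3 7 4]
Step 4: flows [0->4,1->4,4->2,3->4] -> levels [6 6 4 6 6]
Step 5: flows [0=4,1=4,4->2,3=4] -> levels [6 6 5 6 5]
Step 6: flows [0->4,1->4,2=4,3->4] -> levels [5 5 5 5 8]
Step 7: flows [4->0,4->1,4->2,4->3] -> levels [6 6 6 6 4]
Step 8: flows [0->4,1->4,2->4,3->4] -> levels [5 5 5 5 8]
  -> period-2 cycle (repeats step 6); tank 4 never drops to <=2
Tank 4 never reaches <=2 within 15 steps

Answer: -1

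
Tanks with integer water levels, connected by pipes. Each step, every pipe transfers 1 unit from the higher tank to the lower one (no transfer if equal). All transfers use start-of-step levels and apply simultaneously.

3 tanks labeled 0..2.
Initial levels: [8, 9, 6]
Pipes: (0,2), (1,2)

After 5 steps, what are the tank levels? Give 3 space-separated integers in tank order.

Answer: 7 7 9

Derivation:
Step 1: flows [0->2,1->2] -> levels [7 8 8]
Step 2: flows [2->0,1=2] -> levels [8 8 7]
Step 3: flows [0->2,1->2] -> levels [7 7 9]
Step 4: flows [2->0,2->1] -> levels [8 8 7]
  -> period-2 cycle: step 4 state = step 2 state
  -> state at step 5: (5-2) mod 2 = 1, same as step 3 -> [7 7 9]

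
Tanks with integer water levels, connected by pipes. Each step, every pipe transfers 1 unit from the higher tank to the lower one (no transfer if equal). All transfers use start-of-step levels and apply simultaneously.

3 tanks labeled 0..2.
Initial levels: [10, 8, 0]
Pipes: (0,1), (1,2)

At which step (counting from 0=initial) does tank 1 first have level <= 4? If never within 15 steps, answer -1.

Step 1: flows [0->1,1->2] -> levels [9 8 1]
Step 2: flows [0->1,1->2] -> levels [8 8 2]
Step 3: flows [0=1,1->2] -> levels [8 7 3]
Step 4: flows [0->1,1->2] -> levels [7 7 4]
Step 5: flows [0=1,1->2] -> levels [7 6 5]
Step 6: flows [0->1,1->2] -> levels [6 6 6]
Step 7: flows [0=1,1=2] -> levels [6 6 6]
  -> stable; tank 1 stays at 6 > 4
Tank 1 never reaches <=4 within 15 steps

Answer: -1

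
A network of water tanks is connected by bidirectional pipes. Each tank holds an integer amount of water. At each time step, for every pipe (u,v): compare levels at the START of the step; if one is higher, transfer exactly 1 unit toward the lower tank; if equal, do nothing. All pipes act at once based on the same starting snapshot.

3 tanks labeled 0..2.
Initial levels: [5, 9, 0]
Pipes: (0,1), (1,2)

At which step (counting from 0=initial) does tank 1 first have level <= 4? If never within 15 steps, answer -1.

Answer: 5

Derivation:
Step 1: flows [1->0,1->2] -> levels [6 7 1]
Step 2: flows [1->0,1->2] -> levels [7 5 2]
Step 3: flows [0->1,1->2] -> levels [6 5 3]
Step 4: flows [0->1,1->2] -> levels [5 5 4]
Step 5: flows [0=1,1->2] -> levels [5 4 5]
Tank 1 first reaches <=4 at step 5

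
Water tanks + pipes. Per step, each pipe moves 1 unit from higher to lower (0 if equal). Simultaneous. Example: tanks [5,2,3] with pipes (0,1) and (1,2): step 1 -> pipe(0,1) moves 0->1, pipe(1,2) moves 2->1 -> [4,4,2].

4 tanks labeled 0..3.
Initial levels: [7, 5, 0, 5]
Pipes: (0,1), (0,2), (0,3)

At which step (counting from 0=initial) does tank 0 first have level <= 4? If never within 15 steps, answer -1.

Step 1: flows [0->1,0->2,0->3] -> levels [4 6 1 6]
Tank 0 first reaches <=4 at step 1

Answer: 1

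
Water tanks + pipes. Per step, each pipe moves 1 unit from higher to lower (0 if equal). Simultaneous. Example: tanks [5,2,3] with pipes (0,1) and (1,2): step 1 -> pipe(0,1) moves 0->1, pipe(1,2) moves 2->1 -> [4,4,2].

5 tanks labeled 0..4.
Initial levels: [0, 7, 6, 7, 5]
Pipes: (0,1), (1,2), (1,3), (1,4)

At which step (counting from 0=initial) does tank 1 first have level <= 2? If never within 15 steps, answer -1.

Step 1: flows [1->0,1->2,1=3,1->4] -> levels [1 4 7 7 6]
Step 2: flows [1->0,2->1,3->1,4->1] -> levels [2 6 6 6 5]
Step 3: flows [1->0,1=2,1=3,1->4] -> levels [3 4 6 6 6]
Step 4: flows [1->0,2->1,3->1,4->1] -> levels [4 6 5 5 5]
Step 5: flows [1->0,1->2,1->3,1->4] -> levels [5 2 6 6 6]
Tank 1 first reaches <=2 at step 5

Answer: 5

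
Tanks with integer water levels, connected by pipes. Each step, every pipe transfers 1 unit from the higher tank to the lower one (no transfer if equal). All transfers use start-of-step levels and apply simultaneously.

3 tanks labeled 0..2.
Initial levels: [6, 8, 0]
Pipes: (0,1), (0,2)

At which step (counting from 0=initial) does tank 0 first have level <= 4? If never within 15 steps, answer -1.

Step 1: flows [1->0,0->2] -> levels [6 7 1]
Step 2: flows [1->0,0->2] -> levels [6 6 2]
Step 3: flows [0=1,0->2] -> levels [5 6 3]
Step 4: flows [1->0,0->2] -> levels [5 5 4]
Step 5: flows [0=1,0->2] -> levels [4 5 5]
Tank 0 first reaches <=4 at step 5

Answer: 5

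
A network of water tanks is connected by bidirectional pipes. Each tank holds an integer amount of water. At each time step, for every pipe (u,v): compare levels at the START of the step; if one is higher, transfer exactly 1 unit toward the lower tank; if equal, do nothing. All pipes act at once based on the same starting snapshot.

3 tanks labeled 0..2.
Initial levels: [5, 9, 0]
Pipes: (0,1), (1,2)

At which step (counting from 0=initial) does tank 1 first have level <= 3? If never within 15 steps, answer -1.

Answer: -1

Derivation:
Step 1: flows [1->0,1->2] -> levels [6 7 1]
Step 2: flows [1->0,1->2] -> levels [7 5 2]
Step 3: flows [0->1,1->2] -> levels [6 5 3]
Step 4: flows [0->1,1->2] -> levels [5 5 4]
Step 5: flows [0=1,1->2] -> levels [5 4 5]
Step 6: flows [0->1,2->1] -> levels [4 6 4]
Step 7: flows [1->0,1->2] -> levels [5 4 5]
  -> period-2 cycle (repeats step 5); tank 1 never drops to <=3
Tank 1 never reaches <=3 within 15 steps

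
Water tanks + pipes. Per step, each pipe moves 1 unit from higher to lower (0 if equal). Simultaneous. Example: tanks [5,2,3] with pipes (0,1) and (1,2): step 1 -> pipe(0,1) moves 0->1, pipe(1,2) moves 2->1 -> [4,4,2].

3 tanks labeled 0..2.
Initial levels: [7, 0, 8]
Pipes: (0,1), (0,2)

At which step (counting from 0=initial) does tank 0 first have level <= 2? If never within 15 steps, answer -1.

Step 1: flows [0->1,2->0] -> levels [7 1 7]
Step 2: flows [0->1,0=2] -> levels [6 2 7]
Step 3: flows [0->1,2->0] -> levels [6 3 6]
Step 4: flows [0->1,0=2] -> levels [5 4 6]
Step 5: flows [0->1,2->0] -> levels [5 5 5]
Step 6: flows [0=1,0=2] -> levels [5 5 5]
  -> stable; tank 0 stays at 5 > 2
Tank 0 never reaches <=2 within 15 steps

Answer: -1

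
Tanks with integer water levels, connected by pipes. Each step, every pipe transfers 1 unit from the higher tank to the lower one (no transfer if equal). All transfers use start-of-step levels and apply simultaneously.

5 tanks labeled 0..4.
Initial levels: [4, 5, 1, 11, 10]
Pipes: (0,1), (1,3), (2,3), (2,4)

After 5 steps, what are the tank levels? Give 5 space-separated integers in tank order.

Step 1: flows [1->0,3->1,3->2,4->2] -> levels [5 5 3 9 9]
Step 2: flows [0=1,3->1,3->2,4->2] -> levels [5 6 5 7 8]
Step 3: flows [1->0,3->1,3->2,4->2] -> levels [6 6 7 5 7]
Step 4: flows [0=1,1->3,2->3,2=4] -> levels [6 5 6 7 7]
Step 5: flows [0->1,3->1,3->2,4->2] -> levels [5 7 8 5 6]

Answer: 5 7 8 5 6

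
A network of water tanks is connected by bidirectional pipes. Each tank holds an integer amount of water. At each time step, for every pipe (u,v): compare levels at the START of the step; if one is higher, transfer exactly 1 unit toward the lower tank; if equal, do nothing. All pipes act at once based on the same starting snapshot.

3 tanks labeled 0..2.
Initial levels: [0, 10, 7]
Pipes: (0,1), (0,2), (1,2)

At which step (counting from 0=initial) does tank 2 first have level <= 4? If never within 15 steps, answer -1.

Answer: -1

Derivation:
Step 1: flows [1->0,2->0,1->2] -> levels [2 8 7]
Step 2: flows [1->0,2->0,1->2] -> levels [4 6 7]
Step 3: flows [1->0,2->0,2->1] -> levels [6 6 5]
Step 4: flows [0=1,0->2,1->2] -> levels [5 5 7]
Step 5: flows [0=1,2->0,2->1] -> levels [6 6 5]
  -> period-2 cycle (repeats step 3); tank 2 never drops to <=4
Tank 2 never reaches <=4 within 15 steps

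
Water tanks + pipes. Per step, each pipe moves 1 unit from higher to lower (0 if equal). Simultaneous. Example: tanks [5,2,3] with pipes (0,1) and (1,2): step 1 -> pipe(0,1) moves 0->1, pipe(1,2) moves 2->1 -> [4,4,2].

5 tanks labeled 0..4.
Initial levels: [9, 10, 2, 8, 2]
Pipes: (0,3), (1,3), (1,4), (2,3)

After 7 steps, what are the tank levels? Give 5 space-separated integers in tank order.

Answer: 6 5 6 7 7

Derivation:
Step 1: flows [0->3,1->3,1->4,3->2] -> levels [8 8 3 9 3]
Step 2: flows [3->0,3->1,1->4,3->2] -> levels [9 8 4 6 4]
Step 3: flows [0->3,1->3,1->4,3->2] -> levels [8 6 5 7 5]
Step 4: flows [0->3,3->1,1->4,3->2] -> levels [7 6 6 6 6]
Step 5: flows [0->3,1=3,1=4,2=3] -> levels [6 6 6 7 6]
Step 6: flows [3->0,3->1,1=4,3->2] -> levels [7 7 7 4 6]
Step 7: flows [0->3,1->3,1->4,2->3] -> levels [6 5 6 7 7]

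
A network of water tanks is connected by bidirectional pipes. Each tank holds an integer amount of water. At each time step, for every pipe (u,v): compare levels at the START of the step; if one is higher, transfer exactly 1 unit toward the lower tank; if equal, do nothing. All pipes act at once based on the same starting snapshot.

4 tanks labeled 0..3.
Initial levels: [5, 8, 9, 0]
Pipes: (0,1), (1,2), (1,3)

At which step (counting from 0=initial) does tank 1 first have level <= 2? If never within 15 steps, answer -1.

Answer: -1

Derivation:
Step 1: flows [1->0,2->1,1->3] -> levels [6 7 8 1]
Step 2: flows [1->0,2->1,1->3] -> levels [7 6 7 2]
Step 3: flows [0->1,2->1,1->3] -> levels [6 7 6 3]
Step 4: flows [1->0,1->2,1->3] -> levels [7 4 7 4]
Step 5: flows [0->1,2->1,1=3] -> levels [6 6 6 4]
Step 6: flows [0=1,1=2,1->3] -> levels [6 5 6 5]
Step 7: flows [0->1,2->1,1=3] -> levels [5 7 5 5]
Step 8: flows [1->0,1->2,1->3] -> levels [6 4 6 6]
Step 9: flows [0->1,2->1,3->1] -> levels [5 7 5 5]
  -> period-2 cycle (repeats step 7); tank 1 never drops to <=2
Tank 1 never reaches <=2 within 15 steps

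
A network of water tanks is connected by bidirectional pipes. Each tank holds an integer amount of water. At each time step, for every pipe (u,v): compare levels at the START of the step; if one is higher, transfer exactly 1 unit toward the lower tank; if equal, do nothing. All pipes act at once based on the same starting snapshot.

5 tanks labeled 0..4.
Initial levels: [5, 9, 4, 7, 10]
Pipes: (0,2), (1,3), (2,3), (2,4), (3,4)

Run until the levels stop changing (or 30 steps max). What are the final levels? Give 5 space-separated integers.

Step 1: flows [0->2,1->3,3->2,4->2,4->3] -> levels [4 8 7 8 8]
Step 2: flows [2->0,1=3,3->2,4->2,3=4] -> levels [5 8 8 7 7]
Step 3: flows [2->0,1->3,2->3,2->4,3=4] -> levels [6 7 5 9 8]
Step 4: flows [0->2,3->1,3->2,4->2,3->4] -> levels [5 8 8 6 8]
Step 5: flows [2->0,1->3,2->3,2=4,4->3] -> levels [6 7 6 9 7]
Step 6: flows [0=2,3->1,3->2,4->2,3->4] -> levels [6 8 8 6 7]
Step 7: flows [2->0,1->3,2->3,2->4,4->3] -> levels [7 7 5 9 7]
Step 8: flows [0->2,3->1,3->2,4->2,3->4] -> levels [6 8 8 6 7]
  -> period-2 cycle: step 8 state = step 6 state; never stabilizes
  -> state at step 30: (30-6) mod 2 = 0, same as step 6 -> [6 8 8 6 7]

Answer: 6 8 8 6 7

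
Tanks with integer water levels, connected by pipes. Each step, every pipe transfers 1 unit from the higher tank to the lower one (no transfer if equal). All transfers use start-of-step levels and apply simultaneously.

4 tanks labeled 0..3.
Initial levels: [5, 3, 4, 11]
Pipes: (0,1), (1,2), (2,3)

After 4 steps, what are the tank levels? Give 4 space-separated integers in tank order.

Answer: 5 5 6 7

Derivation:
Step 1: flows [0->1,2->1,3->2] -> levels [4 5 4 10]
Step 2: flows [1->0,1->2,3->2] -> levels [5 3 6 9]
Step 3: flows [0->1,2->1,3->2] -> levels [4 5 6 8]
Step 4: flows [1->0,2->1,3->2] -> levels [5 5 6 7]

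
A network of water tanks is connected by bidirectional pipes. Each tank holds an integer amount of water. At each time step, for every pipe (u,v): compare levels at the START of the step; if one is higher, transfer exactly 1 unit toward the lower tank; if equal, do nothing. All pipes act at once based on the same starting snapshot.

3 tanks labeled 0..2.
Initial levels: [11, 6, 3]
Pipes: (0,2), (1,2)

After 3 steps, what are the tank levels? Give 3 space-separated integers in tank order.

Step 1: flows [0->2,1->2] -> levels [10 5 5]
Step 2: flows [0->2,1=2] -> levels [9 5 6]
Step 3: flows [0->2,2->1] -> levels [8 6 6]

Answer: 8 6 6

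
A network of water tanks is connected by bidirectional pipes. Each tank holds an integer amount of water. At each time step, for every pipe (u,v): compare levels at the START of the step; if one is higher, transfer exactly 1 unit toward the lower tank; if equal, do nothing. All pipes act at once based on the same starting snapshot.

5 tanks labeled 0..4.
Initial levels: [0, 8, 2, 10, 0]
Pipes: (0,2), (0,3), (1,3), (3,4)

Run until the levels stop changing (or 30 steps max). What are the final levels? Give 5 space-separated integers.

Answer: 3 4 4 5 4

Derivation:
Step 1: flows [2->0,3->0,3->1,3->4] -> levels [2 9 1 7 1]
Step 2: flows [0->2,3->0,1->3,3->4] -> levels [2 8 2 6 2]
Step 3: flows [0=2,3->0,1->3,3->4] -> levels [3 7 2 5 3]
Step 4: flows [0->2,3->0,1->3,3->4] -> levels [3 6 3 4 4]
Step 5: flows [0=2,3->0,1->3,3=4] -> levels [4 5 3 4 4]
Step 6: flows [0->2,0=3,1->3,3=4] -> levels [3 4 4 5 4]
Step 7: flows [2->0,3->0,3->1,3->4] -> levels [5 5 3 2 5]
Step 8: flows [0->2,0->3,1->3,4->3] -> levels [3 4 4 5 4]
  -> period-2 cycle: step 8 state = step 6 state; never stabilizes
  -> state at step 30: (30-6) mod 2 = 0, same as step 6 -> [3 4 4 5 4]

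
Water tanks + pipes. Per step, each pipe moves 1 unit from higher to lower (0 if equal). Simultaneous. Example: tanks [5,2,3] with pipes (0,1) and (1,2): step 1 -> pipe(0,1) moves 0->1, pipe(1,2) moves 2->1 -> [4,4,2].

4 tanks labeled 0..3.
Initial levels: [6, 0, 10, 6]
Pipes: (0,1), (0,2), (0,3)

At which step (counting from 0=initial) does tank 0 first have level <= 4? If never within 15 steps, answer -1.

Answer: 7

Derivation:
Step 1: flows [0->1,2->0,0=3] -> levels [6 1 9 6]
Step 2: flows [0->1,2->0,0=3] -> levels [6 2 8 6]
Step 3: flows [0->1,2->0,0=3] -> levels [6 3 7 6]
Step 4: flows [0->1,2->0,0=3] -> levels [6 4 6 6]
Step 5: flows [0->1,0=2,0=3] -> levels [5 5 6 6]
Step 6: flows [0=1,2->0,3->0] -> levels [7 5 5 5]
Step 7: flows [0->1,0->2,0->3] -> levels [4 6 6 6]
Tank 0 first reaches <=4 at step 7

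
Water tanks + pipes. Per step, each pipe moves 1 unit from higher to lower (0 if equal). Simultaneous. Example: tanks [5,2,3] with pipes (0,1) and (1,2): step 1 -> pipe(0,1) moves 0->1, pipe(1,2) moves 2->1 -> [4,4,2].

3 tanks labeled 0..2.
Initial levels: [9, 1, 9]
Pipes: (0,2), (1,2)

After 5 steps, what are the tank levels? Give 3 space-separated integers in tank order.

Step 1: flows [0=2,2->1] -> levels [9 2 8]
Step 2: flows [0->2,2->1] -> levels [8 3 8]
Step 3: flows [0=2,2->1] -> levels [8 4 7]
Step 4: flows [0->2,2->1] -> levels [7 5 7]
Step 5: flows [0=2,2->1] -> levels [7 6 6]

Answer: 7 6 6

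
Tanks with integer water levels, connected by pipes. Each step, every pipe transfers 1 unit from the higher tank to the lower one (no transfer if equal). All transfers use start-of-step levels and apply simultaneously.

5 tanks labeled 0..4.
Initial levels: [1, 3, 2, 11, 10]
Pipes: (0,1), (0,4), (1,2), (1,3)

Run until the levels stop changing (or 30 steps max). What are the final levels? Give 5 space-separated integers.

Answer: 4 7 5 5 6

Derivation:
Step 1: flows [1->0,4->0,1->2,3->1] -> levels [3 2 3 10 9]
Step 2: flows [0->1,4->0,2->1,3->1] -> levels [3 5 2 9 8]
Step 3: flows [1->0,4->0,1->2,3->1] -> levels [5 4 3 8 7]
Step 4: flows [0->1,4->0,1->2,3->1] -> levels [5 5 4 7 6]
Step 5: flows [0=1,4->0,1->2,3->1] -> levels [6 5 5 6 5]
Step 6: flows [0->1,0->4,1=2,3->1] -> levels [4 7 5 5 6]
Step 7: flows [1->0,4->0,1->2,1->3] -> levels [6 4 6 6 5]
Step 8: flows [0->1,0->4,2->1,3->1] -> levels [4 7 5 5 6]
  -> period-2 cycle: step 8 state = step 6 state; never stabilizes
  -> state at step 30: (30-6) mod 2 = 0, same as step 6 -> [4 7 5 5 6]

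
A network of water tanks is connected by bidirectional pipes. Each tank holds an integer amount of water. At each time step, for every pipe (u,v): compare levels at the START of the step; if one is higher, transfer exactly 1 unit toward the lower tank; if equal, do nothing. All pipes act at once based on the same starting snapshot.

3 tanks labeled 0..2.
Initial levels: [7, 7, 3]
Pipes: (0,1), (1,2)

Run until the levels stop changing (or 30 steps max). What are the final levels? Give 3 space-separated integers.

Step 1: flows [0=1,1->2] -> levels [7 6 4]
Step 2: flows [0->1,1->2] -> levels [6 6 5]
Step 3: flows [0=1,1->2] -> levels [6 5 6]
Step 4: flows [0->1,2->1] -> levels [5 7 5]
Step 5: flows [1->0,1->2] -> levels [6 5 6]
  -> period-2 cycle: step 5 state = step 3 state; never stabilizes
  -> state at step 30: (30-3) mod 2 = 1, same as step 4 -> [5 7 5]

Answer: 5 7 5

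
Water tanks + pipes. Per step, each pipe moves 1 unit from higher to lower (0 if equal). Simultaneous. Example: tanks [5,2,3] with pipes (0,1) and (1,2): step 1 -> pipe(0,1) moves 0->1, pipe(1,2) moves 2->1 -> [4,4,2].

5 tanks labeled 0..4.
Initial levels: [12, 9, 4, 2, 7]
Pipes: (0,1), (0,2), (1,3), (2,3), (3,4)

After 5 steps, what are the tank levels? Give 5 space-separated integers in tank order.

Step 1: flows [0->1,0->2,1->3,2->3,4->3] -> levels [10 9 4 5 6]
Step 2: flows [0->1,0->2,1->3,3->2,4->3] -> levels [8 9 6 6 5]
Step 3: flows [1->0,0->2,1->3,2=3,3->4] -> levels [8 7 7 6 6]
Step 4: flows [0->1,0->2,1->3,2->3,3=4] -> levels [6 7 7 8 6]
Step 5: flows [1->0,2->0,3->1,3->2,3->4] -> levels [8 7 7 5 7]

Answer: 8 7 7 5 7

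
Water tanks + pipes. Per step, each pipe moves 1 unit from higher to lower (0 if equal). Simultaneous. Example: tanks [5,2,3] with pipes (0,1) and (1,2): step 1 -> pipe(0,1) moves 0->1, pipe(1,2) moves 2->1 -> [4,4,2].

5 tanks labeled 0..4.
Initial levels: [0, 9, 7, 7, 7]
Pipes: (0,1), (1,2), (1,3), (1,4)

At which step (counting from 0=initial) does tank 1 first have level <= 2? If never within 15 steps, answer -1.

Answer: -1

Derivation:
Step 1: flows [1->0,1->2,1->3,1->4] -> levels [1 5 8 8 8]
Step 2: flows [1->0,2->1,3->1,4->1] -> levels [2 7 7 7 7]
Step 3: flows [1->0,1=2,1=3,1=4] -> levels [3 6 7 7 7]
Step 4: flows [1->0,2->1,3->1,4->1] -> levels [4 8 6 6 6]
Step 5: flows [1->0,1->2,1->3,1->4] -> levels [5 4 7 7 7]
Step 6: flows [0->1,2->1,3->1,4->1] -> levels [4 8 6 6 6]
  -> period-2 cycle (repeats step 4); tank 1 never drops to <=2
Tank 1 never reaches <=2 within 15 steps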